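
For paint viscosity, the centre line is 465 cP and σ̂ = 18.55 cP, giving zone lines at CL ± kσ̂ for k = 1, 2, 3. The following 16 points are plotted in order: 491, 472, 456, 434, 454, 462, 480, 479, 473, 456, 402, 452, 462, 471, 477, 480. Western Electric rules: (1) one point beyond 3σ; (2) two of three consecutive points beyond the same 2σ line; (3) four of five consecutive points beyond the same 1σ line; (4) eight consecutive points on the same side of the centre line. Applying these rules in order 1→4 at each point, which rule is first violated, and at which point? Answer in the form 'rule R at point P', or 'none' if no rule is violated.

rule 1 at point 11

Zone of each point (C = within 1σ̂, B = 1σ̂–2σ̂, A = 2σ̂–3σ̂, * = beyond 3σ̂; sign = side of CL): 1:+B, 2:+C, 3:-C, 4:-B, 5:-C, 6:-C, 7:+C, 8:+C, 9:+C, 10:-C, 11:-*, 12:-C, 13:-C, 14:+C, 15:+C, 16:+C
Rule 1 (one point beyond the 3σ limits) is satisfied at point 11.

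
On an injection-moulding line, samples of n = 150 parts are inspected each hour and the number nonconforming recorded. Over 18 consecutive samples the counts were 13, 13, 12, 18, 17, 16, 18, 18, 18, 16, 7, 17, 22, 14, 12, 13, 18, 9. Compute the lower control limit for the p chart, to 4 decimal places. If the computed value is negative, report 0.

p̄ = Σdᵢ / (k·n) = 271 / (18 × 150) = 0.10037
LCL = p̄ − 3·√(p̄(1−p̄)/n) = 0.10037 − 3 × 0.02454 = 0.02676

0.0268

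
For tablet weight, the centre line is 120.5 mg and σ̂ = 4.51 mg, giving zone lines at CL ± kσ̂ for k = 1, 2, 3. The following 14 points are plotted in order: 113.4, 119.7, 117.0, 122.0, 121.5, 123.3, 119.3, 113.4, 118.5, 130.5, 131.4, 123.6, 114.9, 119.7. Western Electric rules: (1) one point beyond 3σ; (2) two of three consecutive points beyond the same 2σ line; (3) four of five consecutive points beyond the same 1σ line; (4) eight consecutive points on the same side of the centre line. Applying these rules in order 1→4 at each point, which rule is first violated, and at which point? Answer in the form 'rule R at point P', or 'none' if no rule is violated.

Zone of each point (C = within 1σ̂, B = 1σ̂–2σ̂, A = 2σ̂–3σ̂, * = beyond 3σ̂; sign = side of CL): 1:-B, 2:-C, 3:-C, 4:+C, 5:+C, 6:+C, 7:-C, 8:-B, 9:-C, 10:+A, 11:+A, 12:+C, 13:-B, 14:-C
Rule 2 (two of three consecutive points beyond the same 2σ limit) is satisfied at point 11.

rule 2 at point 11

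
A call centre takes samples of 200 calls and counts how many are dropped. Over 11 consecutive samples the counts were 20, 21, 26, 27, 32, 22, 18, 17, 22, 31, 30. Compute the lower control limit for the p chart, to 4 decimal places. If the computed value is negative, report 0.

p̄ = Σdᵢ / (k·n) = 266 / (11 × 200) = 0.12091
LCL = p̄ − 3·√(p̄(1−p̄)/n) = 0.12091 − 3 × 0.02305 = 0.05175

0.0517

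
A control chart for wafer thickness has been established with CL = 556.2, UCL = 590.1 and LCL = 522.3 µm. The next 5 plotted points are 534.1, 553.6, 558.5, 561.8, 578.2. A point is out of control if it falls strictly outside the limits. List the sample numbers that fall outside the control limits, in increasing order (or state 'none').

All 5 points lie within [522.3, 590.1].

none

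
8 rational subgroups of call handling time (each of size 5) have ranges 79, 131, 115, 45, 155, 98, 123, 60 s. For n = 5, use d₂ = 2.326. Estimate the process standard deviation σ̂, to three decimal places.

43.315

R̄ = (79 + 131 + 115 + 45 + 155 + 98 + 123 + 60) / 8 = 100.7500
σ̂ = R̄ / d₂ = 100.7500 / 2.326 = 43.3147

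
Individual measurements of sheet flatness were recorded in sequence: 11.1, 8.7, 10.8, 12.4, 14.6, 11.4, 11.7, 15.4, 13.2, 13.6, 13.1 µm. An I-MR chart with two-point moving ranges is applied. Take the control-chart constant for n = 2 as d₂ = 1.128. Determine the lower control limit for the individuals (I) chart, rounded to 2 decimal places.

X̄ = (11.1 + 8.7 + 10.8 + 12.4 + 14.6 + 11.4 + 11.7 + 15.4 + 13.2 + 13.6 + 13.1) / 11 = 12.3636
Moving ranges: 2.4, 2.1, 1.6, 2.2, 3.2, 0.3, 3.7, 2.2, 0.4, 0.5; M̄R̄ = 18.6000 / 10 = 1.8600
LCL = X̄ − 3·M̄R̄/d₂ = 12.3636 − 3 × 1.8600 / 1.128 = 7.4168

7.42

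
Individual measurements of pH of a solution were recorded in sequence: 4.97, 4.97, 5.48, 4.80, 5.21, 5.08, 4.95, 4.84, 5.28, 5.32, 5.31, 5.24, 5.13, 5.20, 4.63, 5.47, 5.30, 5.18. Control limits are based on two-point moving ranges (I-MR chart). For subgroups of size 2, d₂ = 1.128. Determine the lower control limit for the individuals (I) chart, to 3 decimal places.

X̄ = (4.97 + 4.97 + 5.48 + 4.80 + 5.21 + 5.08 + 4.95 + 4.84 + 5.28 + 5.32 + 5.31 + 5.24 + 5.13 + 5.20 + 4.63 + 5.47 + 5.30 + 5.18) / 18 = 5.1311
Moving ranges: 0.00, 0.51, 0.68, 0.41, 0.13, 0.13, 0.11, 0.44, 0.04, 0.01, 0.07, 0.11, 0.07, 0.57, 0.84, 0.17, 0.12; M̄R̄ = 4.4100 / 17 = 0.2594
LCL = X̄ − 3·M̄R̄/d₂ = 5.1311 − 3 × 0.2594 / 1.128 = 4.4412

4.441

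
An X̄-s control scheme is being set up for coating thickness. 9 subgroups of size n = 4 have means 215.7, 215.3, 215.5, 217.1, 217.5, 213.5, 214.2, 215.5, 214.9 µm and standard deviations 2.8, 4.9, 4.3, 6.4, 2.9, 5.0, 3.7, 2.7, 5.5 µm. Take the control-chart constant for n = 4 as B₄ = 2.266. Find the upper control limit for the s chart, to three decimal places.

9.618

s̄ = (2.8 + 4.9 + 4.3 + 6.4 + 2.9 + 5.0 + 3.7 + 2.7 + 5.5) / 9 = 4.2444
UCL_s = B₄·s̄ = 2.266 × 4.2444 = 9.6179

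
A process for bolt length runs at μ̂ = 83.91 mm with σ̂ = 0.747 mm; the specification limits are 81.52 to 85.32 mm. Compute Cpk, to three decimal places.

0.629

Cpu = (USL − μ̂) / (3σ̂) = (85.32 − 83.91) / (3 × 0.747) = 0.6292; Cpl = (μ̂ − LSL) / (3σ̂) = (83.91 − 81.52) / (3 × 0.747) = 1.0665; Cpk = min(Cpu, Cpl) = 0.6292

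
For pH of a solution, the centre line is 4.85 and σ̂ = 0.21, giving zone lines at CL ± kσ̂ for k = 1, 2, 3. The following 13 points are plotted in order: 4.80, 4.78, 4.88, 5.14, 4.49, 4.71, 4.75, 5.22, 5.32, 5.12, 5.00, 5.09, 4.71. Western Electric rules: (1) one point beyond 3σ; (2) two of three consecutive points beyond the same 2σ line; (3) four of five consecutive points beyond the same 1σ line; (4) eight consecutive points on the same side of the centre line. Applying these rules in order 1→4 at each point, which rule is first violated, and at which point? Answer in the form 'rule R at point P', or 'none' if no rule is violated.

rule 3 at point 12

Zone of each point (C = within 1σ̂, B = 1σ̂–2σ̂, A = 2σ̂–3σ̂, * = beyond 3σ̂; sign = side of CL): 1:-C, 2:-C, 3:+C, 4:+B, 5:-B, 6:-C, 7:-C, 8:+B, 9:+A, 10:+B, 11:+C, 12:+B, 13:-C
Rule 3 (four of five consecutive points beyond the same 1σ limit) is satisfied at point 12.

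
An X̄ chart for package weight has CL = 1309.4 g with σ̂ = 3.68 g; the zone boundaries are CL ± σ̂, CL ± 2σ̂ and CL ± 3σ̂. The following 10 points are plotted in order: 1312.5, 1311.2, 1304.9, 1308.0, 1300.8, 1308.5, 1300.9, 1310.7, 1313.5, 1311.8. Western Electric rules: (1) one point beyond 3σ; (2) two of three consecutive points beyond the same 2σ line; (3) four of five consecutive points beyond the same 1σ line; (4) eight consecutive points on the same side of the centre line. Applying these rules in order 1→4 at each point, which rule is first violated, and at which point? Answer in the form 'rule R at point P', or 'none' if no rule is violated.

Zone of each point (C = within 1σ̂, B = 1σ̂–2σ̂, A = 2σ̂–3σ̂, * = beyond 3σ̂; sign = side of CL): 1:+C, 2:+C, 3:-B, 4:-C, 5:-A, 6:-C, 7:-A, 8:+C, 9:+B, 10:+C
Rule 2 (two of three consecutive points beyond the same 2σ limit) is satisfied at point 7.

rule 2 at point 7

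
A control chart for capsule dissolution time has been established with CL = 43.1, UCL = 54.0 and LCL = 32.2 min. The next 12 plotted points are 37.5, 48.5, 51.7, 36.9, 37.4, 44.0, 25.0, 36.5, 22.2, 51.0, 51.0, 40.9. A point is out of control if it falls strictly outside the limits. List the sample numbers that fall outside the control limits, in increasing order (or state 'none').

Compare each point to [32.2, 54.0]: sample 7 = 25.0 < LCL; sample 9 = 22.2 < LCL.

7, 9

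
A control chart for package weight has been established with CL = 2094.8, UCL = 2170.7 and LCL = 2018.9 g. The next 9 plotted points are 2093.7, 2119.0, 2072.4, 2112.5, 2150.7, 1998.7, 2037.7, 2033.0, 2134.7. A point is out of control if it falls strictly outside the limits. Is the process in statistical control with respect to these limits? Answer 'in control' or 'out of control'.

out of control

Compare each point to [2018.9, 2170.7]: sample 6 = 1998.7 < LCL.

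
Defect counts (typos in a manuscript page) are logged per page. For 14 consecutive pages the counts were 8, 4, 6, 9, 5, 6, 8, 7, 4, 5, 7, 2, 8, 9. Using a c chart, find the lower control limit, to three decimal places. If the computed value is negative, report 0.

c̄ = (8 + 4 + 6 + 9 + 5 + 6 + 8 + 7 + 4 + 5 + 7 + 2 + 8 + 9) / 14 = 88 / 14 = 6.2857
LCL = c̄ − 3√c̄ = 6.2857 − 3 × 2.5071 = -1.2357 → 0 (cannot be negative)

0.000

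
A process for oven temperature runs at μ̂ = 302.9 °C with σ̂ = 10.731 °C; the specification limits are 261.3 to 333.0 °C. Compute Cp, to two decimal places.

1.11

Cp = (USL − LSL) / (6σ̂) = (333.0 − 261.3) / (6 × 10.731) = 71.7000 / 64.3860 = 1.1136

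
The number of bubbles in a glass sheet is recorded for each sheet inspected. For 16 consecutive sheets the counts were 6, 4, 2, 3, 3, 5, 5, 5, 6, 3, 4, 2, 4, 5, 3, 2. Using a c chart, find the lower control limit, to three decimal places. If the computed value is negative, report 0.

c̄ = (6 + 4 + 2 + 3 + 3 + 5 + 5 + 5 + 6 + 3 + 4 + 2 + 4 + 5 + 3 + 2) / 16 = 62 / 16 = 3.8750
LCL = c̄ − 3√c̄ = 3.8750 − 3 × 1.9685 = -2.0305 → 0 (cannot be negative)

0.000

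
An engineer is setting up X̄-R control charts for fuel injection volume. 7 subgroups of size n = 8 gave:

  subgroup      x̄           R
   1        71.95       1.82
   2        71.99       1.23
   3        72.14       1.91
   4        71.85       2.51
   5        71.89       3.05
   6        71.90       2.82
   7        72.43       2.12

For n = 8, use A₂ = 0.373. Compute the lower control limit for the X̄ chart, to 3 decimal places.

71.198

X̄̄ = (71.95 + 71.99 + 72.14 + 71.85 + 71.89 + 71.90 + 72.43) / 7 = 504.1500 / 7 = 72.0214
R̄ = (1.82 + 1.23 + 1.91 + 2.51 + 3.05 + 2.82 + 2.12) / 7 = 15.4600 / 7 = 2.2086
LCL = X̄̄ − A₂·R̄ = 72.0214 − 0.373 × 2.2086 = 71.1976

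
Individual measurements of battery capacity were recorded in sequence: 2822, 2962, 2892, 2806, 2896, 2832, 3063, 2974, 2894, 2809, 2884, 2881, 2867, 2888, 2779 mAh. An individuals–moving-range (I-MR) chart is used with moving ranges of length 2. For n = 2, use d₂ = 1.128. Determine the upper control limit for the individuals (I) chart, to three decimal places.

X̄ = (2822 + 2962 + 2892 + 2806 + 2896 + 2832 + 3063 + 2974 + 2894 + 2809 + 2884 + 2881 + 2867 + 2888 + 2779) / 15 = 2883.2667
Moving ranges: 140, 70, 86, 90, 64, 231, 89, 80, 85, 75, 3, 14, 21, 109; M̄R̄ = 1157.0000 / 14 = 82.6429
UCL = X̄ + 3·M̄R̄/d₂ = 2883.2667 + 3 × 82.6429 / 1.128 = 3103.0615

3103.061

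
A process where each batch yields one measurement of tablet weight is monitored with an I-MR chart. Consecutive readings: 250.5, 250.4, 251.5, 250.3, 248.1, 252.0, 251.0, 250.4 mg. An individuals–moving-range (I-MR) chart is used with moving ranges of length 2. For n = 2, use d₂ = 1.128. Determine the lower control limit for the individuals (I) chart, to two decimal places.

X̄ = (250.5 + 250.4 + 251.5 + 250.3 + 248.1 + 252.0 + 251.0 + 250.4) / 8 = 250.5250
Moving ranges: 0.1, 1.1, 1.2, 2.2, 3.9, 1.0, 0.6; M̄R̄ = 10.1000 / 7 = 1.4429
LCL = X̄ − 3·M̄R̄/d₂ = 250.5250 − 3 × 1.4429 / 1.128 = 246.6876

246.69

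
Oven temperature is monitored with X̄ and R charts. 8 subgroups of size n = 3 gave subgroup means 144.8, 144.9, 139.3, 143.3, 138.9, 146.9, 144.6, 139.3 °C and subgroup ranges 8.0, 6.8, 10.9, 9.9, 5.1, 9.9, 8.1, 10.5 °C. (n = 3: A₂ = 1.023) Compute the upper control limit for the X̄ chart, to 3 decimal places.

X̄̄ = (144.8 + 144.9 + 139.3 + 143.3 + 138.9 + 146.9 + 144.6 + 139.3) / 8 = 1142.0000 / 8 = 142.7500
R̄ = (8.0 + 6.8 + 10.9 + 9.9 + 5.1 + 9.9 + 8.1 + 10.5) / 8 = 69.2000 / 8 = 8.6500
UCL = X̄̄ + A₂·R̄ = 142.7500 + 1.023 × 8.6500 = 151.5990

151.599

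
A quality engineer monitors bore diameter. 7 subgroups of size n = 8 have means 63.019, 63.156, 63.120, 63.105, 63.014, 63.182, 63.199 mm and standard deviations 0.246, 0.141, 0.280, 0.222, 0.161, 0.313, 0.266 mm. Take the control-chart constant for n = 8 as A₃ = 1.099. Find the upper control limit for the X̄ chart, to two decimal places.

63.37

X̄̄ = (63.019 + 63.156 + 63.120 + 63.105 + 63.014 + 63.182 + 63.199) / 7 = 63.1136
s̄ = (0.246 + 0.141 + 0.280 + 0.222 + 0.161 + 0.313 + 0.266) / 7 = 0.2327
UCL = X̄̄ + A₃·s̄ = 63.1136 + 1.099 × 0.2327 = 63.3693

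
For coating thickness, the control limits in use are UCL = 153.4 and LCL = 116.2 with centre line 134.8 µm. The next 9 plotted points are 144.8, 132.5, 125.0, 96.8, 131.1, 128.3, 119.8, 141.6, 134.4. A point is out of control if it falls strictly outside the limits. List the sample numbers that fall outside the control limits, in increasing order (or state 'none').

4

Compare each point to [116.2, 153.4]: sample 4 = 96.8 < LCL.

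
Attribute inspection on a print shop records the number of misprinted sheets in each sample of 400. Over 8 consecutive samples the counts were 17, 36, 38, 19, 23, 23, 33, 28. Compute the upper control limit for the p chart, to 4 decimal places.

0.1055

p̄ = Σdᵢ / (k·n) = 217 / (8 × 400) = 0.06781
UCL = p̄ + 3·√(p̄(1−p̄)/n) = 0.06781 + 3 × √(0.06781×0.93219/400) = 0.06781 + 3 × 0.01257 = 0.10553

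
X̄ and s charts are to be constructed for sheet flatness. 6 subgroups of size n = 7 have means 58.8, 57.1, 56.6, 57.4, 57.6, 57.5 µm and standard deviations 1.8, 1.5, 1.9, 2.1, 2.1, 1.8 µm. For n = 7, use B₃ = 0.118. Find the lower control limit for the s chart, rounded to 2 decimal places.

0.22

s̄ = (1.8 + 1.5 + 1.9 + 2.1 + 2.1 + 1.8) / 6 = 1.8667
LCL_s = B₃·s̄ = 0.118 × 1.8667 = 0.2203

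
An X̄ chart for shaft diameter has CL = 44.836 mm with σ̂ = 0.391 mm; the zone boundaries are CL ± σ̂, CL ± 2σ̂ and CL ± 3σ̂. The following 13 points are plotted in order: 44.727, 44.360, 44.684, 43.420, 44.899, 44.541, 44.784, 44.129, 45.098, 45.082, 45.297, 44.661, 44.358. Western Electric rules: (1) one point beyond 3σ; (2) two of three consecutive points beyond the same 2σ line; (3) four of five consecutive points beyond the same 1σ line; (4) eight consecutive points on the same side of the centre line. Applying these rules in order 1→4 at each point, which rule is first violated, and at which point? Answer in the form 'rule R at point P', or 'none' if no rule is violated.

Zone of each point (C = within 1σ̂, B = 1σ̂–2σ̂, A = 2σ̂–3σ̂, * = beyond 3σ̂; sign = side of CL): 1:-C, 2:-B, 3:-C, 4:-*, 5:+C, 6:-C, 7:-C, 8:-B, 9:+C, 10:+C, 11:+B, 12:-C, 13:-B
Rule 1 (one point beyond the 3σ limits) is satisfied at point 4.

rule 1 at point 4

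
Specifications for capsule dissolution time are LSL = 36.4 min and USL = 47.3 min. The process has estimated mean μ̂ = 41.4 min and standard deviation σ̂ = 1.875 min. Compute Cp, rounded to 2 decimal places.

Cp = (USL − LSL) / (6σ̂) = (47.3 − 36.4) / (6 × 1.875) = 10.9000 / 11.2500 = 0.9689

0.97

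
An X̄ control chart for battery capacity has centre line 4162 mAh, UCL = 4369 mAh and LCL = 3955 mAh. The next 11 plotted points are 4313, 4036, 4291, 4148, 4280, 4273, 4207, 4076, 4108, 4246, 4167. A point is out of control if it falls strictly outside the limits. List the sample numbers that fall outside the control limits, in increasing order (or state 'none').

All 11 points lie within [3955, 4369].

none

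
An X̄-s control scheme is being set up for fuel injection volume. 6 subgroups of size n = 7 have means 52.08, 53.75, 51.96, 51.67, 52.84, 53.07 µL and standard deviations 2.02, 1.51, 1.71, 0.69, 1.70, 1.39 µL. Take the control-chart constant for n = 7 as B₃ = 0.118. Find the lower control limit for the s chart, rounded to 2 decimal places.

0.18

s̄ = (2.02 + 1.51 + 1.71 + 0.69 + 1.70 + 1.39) / 6 = 1.5033
LCL_s = B₃·s̄ = 0.118 × 1.5033 = 0.1774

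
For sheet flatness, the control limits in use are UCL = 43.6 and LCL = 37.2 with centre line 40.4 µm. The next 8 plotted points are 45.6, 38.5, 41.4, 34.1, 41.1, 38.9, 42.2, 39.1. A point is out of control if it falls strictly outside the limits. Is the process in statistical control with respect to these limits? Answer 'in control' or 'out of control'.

Compare each point to [37.2, 43.6]: sample 1 = 45.6 > UCL; sample 4 = 34.1 < LCL.

out of control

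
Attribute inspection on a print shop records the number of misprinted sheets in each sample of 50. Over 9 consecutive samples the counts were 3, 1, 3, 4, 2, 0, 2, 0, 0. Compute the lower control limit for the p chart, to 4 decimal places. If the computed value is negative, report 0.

p̄ = Σdᵢ / (k·n) = 15 / (9 × 50) = 0.03333
LCL = p̄ − 3·√(p̄(1−p̄)/n) = 0.03333 − 3 × 0.02539 = -0.04282 → 0 (negative, so LCL = 0)

0.0000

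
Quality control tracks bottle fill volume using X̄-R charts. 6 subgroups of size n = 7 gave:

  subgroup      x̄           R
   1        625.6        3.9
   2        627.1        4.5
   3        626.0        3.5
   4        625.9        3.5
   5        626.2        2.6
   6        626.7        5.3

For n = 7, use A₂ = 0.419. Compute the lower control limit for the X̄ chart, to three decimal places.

X̄̄ = (625.6 + 627.1 + 626.0 + 625.9 + 626.2 + 626.7) / 6 = 3757.5000 / 6 = 626.2500
R̄ = (3.9 + 4.5 + 3.5 + 3.5 + 2.6 + 5.3) / 6 = 23.3000 / 6 = 3.8833
LCL = X̄̄ − A₂·R̄ = 626.2500 − 0.419 × 3.8833 = 624.6229

624.623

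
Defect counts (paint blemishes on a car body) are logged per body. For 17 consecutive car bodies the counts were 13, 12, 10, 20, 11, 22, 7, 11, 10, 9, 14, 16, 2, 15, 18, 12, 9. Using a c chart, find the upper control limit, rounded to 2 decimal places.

c̄ = (13 + 12 + 10 + 20 + 11 + 22 + 7 + 11 + 10 + 9 + 14 + 16 + 2 + 15 + 18 + 12 + 9) / 17 = 211 / 17 = 12.4118
UCL = c̄ + 3√c̄ = 12.4118 + 3 × √12.4118 = 12.4118 + 3 × 3.5230 = 22.9809

22.98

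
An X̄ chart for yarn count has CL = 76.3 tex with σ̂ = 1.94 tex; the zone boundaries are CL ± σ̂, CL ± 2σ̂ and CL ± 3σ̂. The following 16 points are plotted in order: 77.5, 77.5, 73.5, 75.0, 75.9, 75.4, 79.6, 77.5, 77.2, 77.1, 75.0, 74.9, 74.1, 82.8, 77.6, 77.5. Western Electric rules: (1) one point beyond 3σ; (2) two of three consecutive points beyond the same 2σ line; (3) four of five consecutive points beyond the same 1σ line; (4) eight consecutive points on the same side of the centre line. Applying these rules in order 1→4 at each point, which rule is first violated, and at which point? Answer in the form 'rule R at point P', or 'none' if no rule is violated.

Zone of each point (C = within 1σ̂, B = 1σ̂–2σ̂, A = 2σ̂–3σ̂, * = beyond 3σ̂; sign = side of CL): 1:+C, 2:+C, 3:-B, 4:-C, 5:-C, 6:-C, 7:+B, 8:+C, 9:+C, 10:+C, 11:-C, 12:-C, 13:-B, 14:+*, 15:+C, 16:+C
Rule 1 (one point beyond the 3σ limits) is satisfied at point 14.

rule 1 at point 14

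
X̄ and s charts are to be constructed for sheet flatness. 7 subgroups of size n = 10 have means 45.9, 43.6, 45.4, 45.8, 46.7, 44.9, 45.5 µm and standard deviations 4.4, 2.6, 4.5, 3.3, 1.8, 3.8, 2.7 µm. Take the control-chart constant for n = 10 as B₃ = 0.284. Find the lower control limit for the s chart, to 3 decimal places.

0.937

s̄ = (4.4 + 2.6 + 4.5 + 3.3 + 1.8 + 3.8 + 2.7) / 7 = 3.3000
LCL_s = B₃·s̄ = 0.284 × 3.3000 = 0.9372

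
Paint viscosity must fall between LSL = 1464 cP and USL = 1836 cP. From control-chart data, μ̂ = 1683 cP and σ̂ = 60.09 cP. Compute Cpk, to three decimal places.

0.849

Cpu = (USL − μ̂) / (3σ̂) = (1836 − 1683) / (3 × 60.09) = 0.8487; Cpl = (μ̂ − LSL) / (3σ̂) = (1683 − 1464) / (3 × 60.09) = 1.2148; Cpk = min(Cpu, Cpl) = 0.8487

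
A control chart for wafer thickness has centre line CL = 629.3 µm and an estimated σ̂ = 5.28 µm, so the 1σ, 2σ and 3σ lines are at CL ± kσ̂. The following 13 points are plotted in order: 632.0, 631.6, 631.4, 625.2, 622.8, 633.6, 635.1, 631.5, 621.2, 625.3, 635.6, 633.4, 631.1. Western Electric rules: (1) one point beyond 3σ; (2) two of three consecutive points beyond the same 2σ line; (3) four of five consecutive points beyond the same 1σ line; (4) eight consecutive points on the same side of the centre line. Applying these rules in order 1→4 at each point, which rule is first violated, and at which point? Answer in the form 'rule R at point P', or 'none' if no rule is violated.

Zone of each point (C = within 1σ̂, B = 1σ̂–2σ̂, A = 2σ̂–3σ̂, * = beyond 3σ̂; sign = side of CL): 1:+C, 2:+C, 3:+C, 4:-C, 5:-B, 6:+C, 7:+B, 8:+C, 9:-B, 10:-C, 11:+B, 12:+C, 13:+C
No rule fires across all 13 points.

none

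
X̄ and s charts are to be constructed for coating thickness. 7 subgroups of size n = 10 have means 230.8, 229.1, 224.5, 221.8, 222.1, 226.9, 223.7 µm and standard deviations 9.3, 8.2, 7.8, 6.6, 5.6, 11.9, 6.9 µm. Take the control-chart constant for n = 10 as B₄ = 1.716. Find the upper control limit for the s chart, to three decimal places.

13.802

s̄ = (9.3 + 8.2 + 7.8 + 6.6 + 5.6 + 11.9 + 6.9) / 7 = 8.0429
UCL_s = B₄·s̄ = 1.716 × 8.0429 = 13.8015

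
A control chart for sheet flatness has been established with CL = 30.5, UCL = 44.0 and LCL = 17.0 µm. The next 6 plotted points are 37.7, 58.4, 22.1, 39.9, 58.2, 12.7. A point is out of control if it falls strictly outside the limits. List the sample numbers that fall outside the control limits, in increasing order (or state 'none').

Compare each point to [17.0, 44.0]: sample 2 = 58.4 > UCL; sample 5 = 58.2 > UCL; sample 6 = 12.7 < LCL.

2, 5, 6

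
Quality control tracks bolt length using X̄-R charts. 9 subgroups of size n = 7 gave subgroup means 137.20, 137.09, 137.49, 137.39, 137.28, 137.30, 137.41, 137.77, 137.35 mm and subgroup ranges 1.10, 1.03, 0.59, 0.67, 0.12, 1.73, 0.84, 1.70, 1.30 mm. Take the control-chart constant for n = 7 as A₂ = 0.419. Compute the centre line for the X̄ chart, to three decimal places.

X̄̄ = (137.20 + 137.09 + 137.49 + 137.39 + 137.28 + 137.30 + 137.41 + 137.77 + 137.35) / 9 = 1236.2800 / 9 = 137.3644
CL = X̄̄ = 137.3644

137.364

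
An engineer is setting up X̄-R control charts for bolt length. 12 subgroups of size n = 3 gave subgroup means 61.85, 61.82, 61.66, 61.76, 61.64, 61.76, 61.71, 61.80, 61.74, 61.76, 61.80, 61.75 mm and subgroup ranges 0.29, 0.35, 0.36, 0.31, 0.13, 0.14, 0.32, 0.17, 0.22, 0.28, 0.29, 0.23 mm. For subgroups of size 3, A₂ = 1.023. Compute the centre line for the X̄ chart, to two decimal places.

X̄̄ = (61.85 + 61.82 + 61.66 + 61.76 + 61.64 + 61.76 + 61.71 + 61.80 + 61.74 + 61.76 + 61.80 + 61.75) / 12 = 741.0500 / 12 = 61.7542
CL = X̄̄ = 61.7542

61.75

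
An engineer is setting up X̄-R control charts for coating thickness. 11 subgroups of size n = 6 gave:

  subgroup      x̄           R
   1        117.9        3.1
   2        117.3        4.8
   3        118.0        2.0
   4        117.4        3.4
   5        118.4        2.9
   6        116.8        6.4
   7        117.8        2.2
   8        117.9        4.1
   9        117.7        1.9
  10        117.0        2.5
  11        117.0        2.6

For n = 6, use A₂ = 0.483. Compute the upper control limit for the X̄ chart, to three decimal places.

119.140

X̄̄ = (117.9 + 117.3 + 118.0 + 117.4 + 118.4 + 116.8 + 117.8 + 117.9 + 117.7 + 117.0 + 117.0) / 11 = 1293.2000 / 11 = 117.5636
R̄ = (3.1 + 4.8 + 2.0 + 3.4 + 2.9 + 6.4 + 2.2 + 4.1 + 1.9 + 2.5 + 2.6) / 11 = 35.9000 / 11 = 3.2636
UCL = X̄̄ + A₂·R̄ = 117.5636 + 0.483 × 3.2636 = 119.1400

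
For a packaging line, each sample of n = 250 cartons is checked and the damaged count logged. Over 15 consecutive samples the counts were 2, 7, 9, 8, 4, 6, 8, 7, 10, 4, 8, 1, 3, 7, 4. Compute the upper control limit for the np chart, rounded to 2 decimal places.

p̄ = Σdᵢ / (k·n) = 88 / (15 × 250) = 0.02347
UCL = np̄ + 3·√(np̄(1−p̄)) = 5.8667 + 3 × √(5.8667×0.97653) = 5.8667 + 3 × 2.3935 = 13.0473

13.05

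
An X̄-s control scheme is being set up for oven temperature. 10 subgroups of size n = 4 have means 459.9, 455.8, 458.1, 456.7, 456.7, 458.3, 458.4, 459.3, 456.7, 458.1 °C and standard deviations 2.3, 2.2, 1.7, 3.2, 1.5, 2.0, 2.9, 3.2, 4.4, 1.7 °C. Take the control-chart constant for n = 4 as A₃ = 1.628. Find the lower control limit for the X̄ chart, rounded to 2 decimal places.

453.71

X̄̄ = (459.9 + 455.8 + 458.1 + 456.7 + 456.7 + 458.3 + 458.4 + 459.3 + 456.7 + 458.1) / 10 = 457.8000
s̄ = (2.3 + 2.2 + 1.7 + 3.2 + 1.5 + 2.0 + 2.9 + 3.2 + 4.4 + 1.7) / 10 = 2.5100
LCL = X̄̄ − A₃·s̄ = 457.8000 − 1.628 × 2.5100 = 453.7137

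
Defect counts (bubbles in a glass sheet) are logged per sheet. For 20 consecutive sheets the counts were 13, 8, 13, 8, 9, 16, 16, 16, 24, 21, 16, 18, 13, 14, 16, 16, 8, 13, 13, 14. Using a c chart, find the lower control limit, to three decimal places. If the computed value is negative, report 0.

2.925

c̄ = (13 + 8 + 13 + 8 + 9 + 16 + 16 + 16 + 24 + 21 + 16 + 18 + 13 + 14 + 16 + 16 + 8 + 13 + 13 + 14) / 20 = 285 / 20 = 14.2500
LCL = c̄ − 3√c̄ = 14.2500 − 3 × 3.7749 = 2.9252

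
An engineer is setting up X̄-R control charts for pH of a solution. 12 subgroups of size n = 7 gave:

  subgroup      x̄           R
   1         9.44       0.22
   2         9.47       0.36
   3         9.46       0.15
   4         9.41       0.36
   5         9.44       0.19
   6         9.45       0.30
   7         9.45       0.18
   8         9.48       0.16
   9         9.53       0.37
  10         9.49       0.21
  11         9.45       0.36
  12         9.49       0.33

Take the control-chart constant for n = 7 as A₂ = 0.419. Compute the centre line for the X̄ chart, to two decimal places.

X̄̄ = (9.44 + 9.47 + 9.46 + 9.41 + 9.44 + 9.45 + 9.45 + 9.48 + 9.53 + 9.49 + 9.45 + 9.49) / 12 = 113.5600 / 12 = 9.4633
CL = X̄̄ = 9.4633

9.46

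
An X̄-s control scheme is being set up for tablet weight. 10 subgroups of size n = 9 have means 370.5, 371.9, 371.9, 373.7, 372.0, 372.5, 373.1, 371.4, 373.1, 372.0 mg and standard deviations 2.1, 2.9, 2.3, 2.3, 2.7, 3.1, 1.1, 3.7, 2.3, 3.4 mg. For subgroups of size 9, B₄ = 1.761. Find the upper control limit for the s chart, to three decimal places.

s̄ = (2.1 + 2.9 + 2.3 + 2.3 + 2.7 + 3.1 + 1.1 + 3.7 + 2.3 + 3.4) / 10 = 2.5900
UCL_s = B₄·s̄ = 1.761 × 2.5900 = 4.5610

4.561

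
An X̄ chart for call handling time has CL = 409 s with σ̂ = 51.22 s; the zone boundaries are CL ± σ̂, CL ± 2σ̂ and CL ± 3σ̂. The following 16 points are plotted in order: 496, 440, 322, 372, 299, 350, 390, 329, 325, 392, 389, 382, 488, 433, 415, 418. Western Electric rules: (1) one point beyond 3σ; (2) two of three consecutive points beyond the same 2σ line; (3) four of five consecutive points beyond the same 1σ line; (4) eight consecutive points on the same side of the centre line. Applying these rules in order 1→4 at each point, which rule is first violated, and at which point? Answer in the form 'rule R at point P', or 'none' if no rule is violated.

Zone of each point (C = within 1σ̂, B = 1σ̂–2σ̂, A = 2σ̂–3σ̂, * = beyond 3σ̂; sign = side of CL): 1:+B, 2:+C, 3:-B, 4:-C, 5:-A, 6:-B, 7:-C, 8:-B, 9:-B, 10:-C, 11:-C, 12:-C, 13:+B, 14:+C, 15:+C, 16:+C
Rule 3 (four of five consecutive points beyond the same 1σ limit) is satisfied at point 9.

rule 3 at point 9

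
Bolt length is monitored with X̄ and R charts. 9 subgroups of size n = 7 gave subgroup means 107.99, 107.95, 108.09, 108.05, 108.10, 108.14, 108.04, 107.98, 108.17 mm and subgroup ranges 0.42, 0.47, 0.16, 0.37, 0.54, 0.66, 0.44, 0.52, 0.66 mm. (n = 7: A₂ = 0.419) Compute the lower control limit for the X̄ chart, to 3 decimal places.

X̄̄ = (107.99 + 107.95 + 108.09 + 108.05 + 108.10 + 108.14 + 108.04 + 107.98 + 108.17) / 9 = 972.5100 / 9 = 108.0567
R̄ = (0.42 + 0.47 + 0.16 + 0.37 + 0.54 + 0.66 + 0.44 + 0.52 + 0.66) / 9 = 4.2400 / 9 = 0.4711
LCL = X̄̄ − A₂·R̄ = 108.0567 − 0.419 × 0.4711 = 107.8593

107.859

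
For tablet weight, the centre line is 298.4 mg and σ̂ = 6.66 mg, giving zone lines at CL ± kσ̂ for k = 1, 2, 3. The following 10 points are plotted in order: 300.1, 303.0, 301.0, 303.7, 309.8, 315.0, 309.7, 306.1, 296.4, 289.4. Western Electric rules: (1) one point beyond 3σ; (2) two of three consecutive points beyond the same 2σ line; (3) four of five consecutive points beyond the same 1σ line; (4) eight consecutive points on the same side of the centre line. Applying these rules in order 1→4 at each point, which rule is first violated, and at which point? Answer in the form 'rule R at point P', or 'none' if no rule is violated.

rule 3 at point 8

Zone of each point (C = within 1σ̂, B = 1σ̂–2σ̂, A = 2σ̂–3σ̂, * = beyond 3σ̂; sign = side of CL): 1:+C, 2:+C, 3:+C, 4:+C, 5:+B, 6:+A, 7:+B, 8:+B, 9:-C, 10:-B
Rule 3 (four of five consecutive points beyond the same 1σ limit) is satisfied at point 8.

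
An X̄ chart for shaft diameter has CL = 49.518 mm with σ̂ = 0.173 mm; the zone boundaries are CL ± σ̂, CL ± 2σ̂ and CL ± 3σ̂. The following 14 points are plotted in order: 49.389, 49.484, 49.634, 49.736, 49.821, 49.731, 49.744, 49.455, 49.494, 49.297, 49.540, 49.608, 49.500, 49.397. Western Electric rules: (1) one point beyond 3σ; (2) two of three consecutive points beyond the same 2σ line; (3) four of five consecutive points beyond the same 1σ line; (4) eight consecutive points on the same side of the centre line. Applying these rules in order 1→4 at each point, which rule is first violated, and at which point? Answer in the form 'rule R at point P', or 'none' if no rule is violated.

Zone of each point (C = within 1σ̂, B = 1σ̂–2σ̂, A = 2σ̂–3σ̂, * = beyond 3σ̂; sign = side of CL): 1:-C, 2:-C, 3:+C, 4:+B, 5:+B, 6:+B, 7:+B, 8:-C, 9:-C, 10:-B, 11:+C, 12:+C, 13:-C, 14:-C
Rule 3 (four of five consecutive points beyond the same 1σ limit) is satisfied at point 7.

rule 3 at point 7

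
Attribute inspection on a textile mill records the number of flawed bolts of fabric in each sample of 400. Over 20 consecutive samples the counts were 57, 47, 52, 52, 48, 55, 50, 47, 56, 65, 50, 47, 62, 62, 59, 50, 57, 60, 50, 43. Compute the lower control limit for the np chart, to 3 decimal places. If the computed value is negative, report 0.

p̄ = Σdᵢ / (k·n) = 1069 / (20 × 400) = 0.13362
LCL = np̄ − 3·√(np̄(1−p̄)) = 53.4500 − 3 × 6.8050 = 33.0351

33.035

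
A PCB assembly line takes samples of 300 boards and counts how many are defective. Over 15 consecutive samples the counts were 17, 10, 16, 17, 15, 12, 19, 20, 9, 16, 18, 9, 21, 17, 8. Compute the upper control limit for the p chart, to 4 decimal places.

0.0874

p̄ = Σdᵢ / (k·n) = 224 / (15 × 300) = 0.04978
UCL = p̄ + 3·√(p̄(1−p̄)/n) = 0.04978 + 3 × √(0.04978×0.95022/300) = 0.04978 + 3 × 0.01256 = 0.08745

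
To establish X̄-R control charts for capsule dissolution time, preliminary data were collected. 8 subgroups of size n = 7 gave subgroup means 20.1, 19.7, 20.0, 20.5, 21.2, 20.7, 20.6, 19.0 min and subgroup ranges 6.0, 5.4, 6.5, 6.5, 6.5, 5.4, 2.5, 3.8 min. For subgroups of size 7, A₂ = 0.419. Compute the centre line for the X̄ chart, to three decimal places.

X̄̄ = (20.1 + 19.7 + 20.0 + 20.5 + 21.2 + 20.7 + 20.6 + 19.0) / 8 = 161.8000 / 8 = 20.2250
CL = X̄̄ = 20.2250

20.225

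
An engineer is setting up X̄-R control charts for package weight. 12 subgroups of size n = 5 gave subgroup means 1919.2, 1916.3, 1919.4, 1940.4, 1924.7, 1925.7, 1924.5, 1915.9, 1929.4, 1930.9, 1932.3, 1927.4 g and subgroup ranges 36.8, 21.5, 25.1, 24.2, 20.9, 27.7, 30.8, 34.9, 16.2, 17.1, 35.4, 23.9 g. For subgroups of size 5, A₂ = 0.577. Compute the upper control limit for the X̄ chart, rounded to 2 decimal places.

1940.63

X̄̄ = (1919.2 + 1916.3 + 1919.4 + 1940.4 + 1924.7 + 1925.7 + 1924.5 + 1915.9 + 1929.4 + 1930.9 + 1932.3 + 1927.4) / 12 = 23106.1000 / 12 = 1925.5083
R̄ = (36.8 + 21.5 + 25.1 + 24.2 + 20.9 + 27.7 + 30.8 + 34.9 + 16.2 + 17.1 + 35.4 + 23.9) / 12 = 314.5000 / 12 = 26.2083
UCL = X̄̄ + A₂·R̄ = 1925.5083 + 0.577 × 26.2083 = 1940.6305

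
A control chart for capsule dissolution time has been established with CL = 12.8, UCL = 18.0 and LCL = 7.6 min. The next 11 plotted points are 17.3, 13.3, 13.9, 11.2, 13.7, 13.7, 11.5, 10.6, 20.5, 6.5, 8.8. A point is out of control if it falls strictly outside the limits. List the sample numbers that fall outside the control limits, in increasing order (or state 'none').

Compare each point to [7.6, 18.0]: sample 9 = 20.5 > UCL; sample 10 = 6.5 < LCL.

9, 10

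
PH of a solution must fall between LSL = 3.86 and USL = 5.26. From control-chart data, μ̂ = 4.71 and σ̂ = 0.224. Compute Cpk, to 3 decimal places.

0.818

Cpu = (USL − μ̂) / (3σ̂) = (5.26 − 4.71) / (3 × 0.224) = 0.8185; Cpl = (μ̂ − LSL) / (3σ̂) = (4.71 − 3.86) / (3 × 0.224) = 1.2649; Cpk = min(Cpu, Cpl) = 0.8185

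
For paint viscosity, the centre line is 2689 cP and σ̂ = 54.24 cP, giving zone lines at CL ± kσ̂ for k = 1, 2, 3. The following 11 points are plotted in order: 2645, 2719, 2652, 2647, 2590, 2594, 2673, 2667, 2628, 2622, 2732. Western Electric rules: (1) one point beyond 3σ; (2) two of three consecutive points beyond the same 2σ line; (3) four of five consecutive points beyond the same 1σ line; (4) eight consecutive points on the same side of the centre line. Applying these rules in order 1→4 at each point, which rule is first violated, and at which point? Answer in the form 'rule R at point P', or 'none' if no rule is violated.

Zone of each point (C = within 1σ̂, B = 1σ̂–2σ̂, A = 2σ̂–3σ̂, * = beyond 3σ̂; sign = side of CL): 1:-C, 2:+C, 3:-C, 4:-C, 5:-B, 6:-B, 7:-C, 8:-C, 9:-B, 10:-B, 11:+C
Rule 4 (eight consecutive points on the same side of the centre line) is satisfied at point 10.

rule 4 at point 10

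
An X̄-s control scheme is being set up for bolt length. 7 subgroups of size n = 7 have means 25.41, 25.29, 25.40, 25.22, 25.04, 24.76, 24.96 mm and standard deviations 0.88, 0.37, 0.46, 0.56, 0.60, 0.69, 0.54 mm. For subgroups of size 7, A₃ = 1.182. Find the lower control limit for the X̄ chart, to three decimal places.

X̄̄ = (25.41 + 25.29 + 25.40 + 25.22 + 25.04 + 24.76 + 24.96) / 7 = 25.1543
s̄ = (0.88 + 0.37 + 0.46 + 0.56 + 0.60 + 0.69 + 0.54) / 7 = 0.5857
LCL = X̄̄ − A₃·s̄ = 25.1543 − 1.182 × 0.5857 = 24.4620

24.462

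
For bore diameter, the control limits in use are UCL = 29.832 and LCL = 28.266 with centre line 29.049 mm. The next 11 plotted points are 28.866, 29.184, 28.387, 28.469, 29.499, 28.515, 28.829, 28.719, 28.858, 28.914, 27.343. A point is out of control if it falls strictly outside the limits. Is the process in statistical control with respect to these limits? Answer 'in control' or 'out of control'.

Compare each point to [28.266, 29.832]: sample 11 = 27.343 < LCL.

out of control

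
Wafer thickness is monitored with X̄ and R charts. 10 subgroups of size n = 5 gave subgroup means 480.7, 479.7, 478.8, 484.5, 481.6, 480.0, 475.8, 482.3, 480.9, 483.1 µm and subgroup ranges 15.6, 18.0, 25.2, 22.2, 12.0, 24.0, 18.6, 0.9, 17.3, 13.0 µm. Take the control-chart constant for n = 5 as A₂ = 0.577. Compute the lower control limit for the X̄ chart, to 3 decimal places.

X̄̄ = (480.7 + 479.7 + 478.8 + 484.5 + 481.6 + 480.0 + 475.8 + 482.3 + 480.9 + 483.1) / 10 = 4807.4000 / 10 = 480.7400
R̄ = (15.6 + 18.0 + 25.2 + 22.2 + 12.0 + 24.0 + 18.6 + 0.9 + 17.3 + 13.0) / 10 = 166.8000 / 10 = 16.6800
LCL = X̄̄ − A₂·R̄ = 480.7400 − 0.577 × 16.6800 = 471.1156

471.116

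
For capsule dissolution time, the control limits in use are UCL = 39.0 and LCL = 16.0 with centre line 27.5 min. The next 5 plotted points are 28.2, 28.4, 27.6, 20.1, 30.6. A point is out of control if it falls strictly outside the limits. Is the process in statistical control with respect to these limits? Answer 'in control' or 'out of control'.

All 5 points lie within [16.0, 39.0].

in control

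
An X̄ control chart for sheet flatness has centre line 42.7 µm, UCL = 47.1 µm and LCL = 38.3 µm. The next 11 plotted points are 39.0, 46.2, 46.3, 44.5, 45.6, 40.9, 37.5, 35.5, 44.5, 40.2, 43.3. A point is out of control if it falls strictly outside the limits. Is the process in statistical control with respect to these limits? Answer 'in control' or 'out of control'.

Compare each point to [38.3, 47.1]: sample 7 = 37.5 < LCL; sample 8 = 35.5 < LCL.

out of control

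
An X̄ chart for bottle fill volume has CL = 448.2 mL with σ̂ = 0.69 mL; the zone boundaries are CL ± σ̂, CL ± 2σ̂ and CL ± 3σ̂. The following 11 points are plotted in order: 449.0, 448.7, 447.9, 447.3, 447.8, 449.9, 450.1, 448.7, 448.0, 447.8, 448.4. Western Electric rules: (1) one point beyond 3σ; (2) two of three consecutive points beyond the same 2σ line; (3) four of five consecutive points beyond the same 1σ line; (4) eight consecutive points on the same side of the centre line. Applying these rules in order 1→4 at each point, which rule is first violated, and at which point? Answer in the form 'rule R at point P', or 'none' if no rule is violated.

Zone of each point (C = within 1σ̂, B = 1σ̂–2σ̂, A = 2σ̂–3σ̂, * = beyond 3σ̂; sign = side of CL): 1:+B, 2:+C, 3:-C, 4:-B, 5:-C, 6:+A, 7:+A, 8:+C, 9:-C, 10:-C, 11:+C
Rule 2 (two of three consecutive points beyond the same 2σ limit) is satisfied at point 7.

rule 2 at point 7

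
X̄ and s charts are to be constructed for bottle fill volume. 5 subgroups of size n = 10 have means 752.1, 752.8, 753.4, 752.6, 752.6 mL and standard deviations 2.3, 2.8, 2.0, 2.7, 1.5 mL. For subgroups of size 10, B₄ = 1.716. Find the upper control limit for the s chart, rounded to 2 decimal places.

3.88

s̄ = (2.3 + 2.8 + 2.0 + 2.7 + 1.5) / 5 = 2.2600
UCL_s = B₄·s̄ = 1.716 × 2.2600 = 3.8782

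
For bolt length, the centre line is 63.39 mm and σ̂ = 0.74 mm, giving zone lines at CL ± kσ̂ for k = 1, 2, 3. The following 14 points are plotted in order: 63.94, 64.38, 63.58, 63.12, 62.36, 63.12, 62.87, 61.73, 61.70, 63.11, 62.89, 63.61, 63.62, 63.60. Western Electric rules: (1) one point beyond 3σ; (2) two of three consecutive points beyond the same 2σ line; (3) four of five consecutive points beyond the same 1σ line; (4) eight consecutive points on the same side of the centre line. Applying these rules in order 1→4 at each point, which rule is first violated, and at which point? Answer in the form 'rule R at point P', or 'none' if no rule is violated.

Zone of each point (C = within 1σ̂, B = 1σ̂–2σ̂, A = 2σ̂–3σ̂, * = beyond 3σ̂; sign = side of CL): 1:+C, 2:+B, 3:+C, 4:-C, 5:-B, 6:-C, 7:-C, 8:-A, 9:-A, 10:-C, 11:-C, 12:+C, 13:+C, 14:+C
Rule 2 (two of three consecutive points beyond the same 2σ limit) is satisfied at point 9.

rule 2 at point 9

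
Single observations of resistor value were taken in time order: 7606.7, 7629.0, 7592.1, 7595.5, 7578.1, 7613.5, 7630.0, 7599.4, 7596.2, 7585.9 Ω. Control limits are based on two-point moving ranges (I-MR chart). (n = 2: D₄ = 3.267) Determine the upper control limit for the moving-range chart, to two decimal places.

63.89

Moving ranges: 22.3, 36.9, 3.4, 17.4, 35.4, 16.5, 30.6, 3.2, 10.3; M̄R̄ = 176.0000 / 9 = 19.5556
UCL_MR = D₄·M̄R̄ = 3.267 × 19.5556 = 63.8880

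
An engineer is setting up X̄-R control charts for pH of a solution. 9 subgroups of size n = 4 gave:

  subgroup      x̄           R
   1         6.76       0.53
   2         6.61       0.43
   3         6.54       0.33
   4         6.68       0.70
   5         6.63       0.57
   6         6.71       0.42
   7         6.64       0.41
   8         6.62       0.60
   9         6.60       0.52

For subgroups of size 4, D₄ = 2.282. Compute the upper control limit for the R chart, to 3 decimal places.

1.144

R̄ = (0.53 + 0.43 + 0.33 + 0.70 + 0.57 + 0.42 + 0.41 + 0.60 + 0.52) / 9 = 4.5100 / 9 = 0.5011
UCL_R = D₄·R̄ = 2.282 × 0.5011 = 1.1435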